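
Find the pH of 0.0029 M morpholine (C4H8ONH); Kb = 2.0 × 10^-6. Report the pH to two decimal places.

C4H8ONH + H2O ⇌ C4H8ONH2+ + OH-
Kb = [OH-]²/(0.0029 − [OH-]) = 2.0 × 10^-6
Since Kb ≪ C₀, [OH-] ≈ √(Kb·C₀) = 7.62 × 10^-5 M.
pOH = −log(7.62 × 10^-5) = 4.12; pH = 14.00 − 4.12 = 9.88

pH = 9.88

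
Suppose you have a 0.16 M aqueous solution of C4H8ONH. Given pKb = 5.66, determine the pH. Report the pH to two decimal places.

C4H8ONH + H2O ⇌ C4H8ONH2+ + OH-
Kb = 10^(−5.66) = 2.19 × 10^-6
From the ICE table, Kb = x²/(0.16 − x) = 2.19 × 10^-6.
Neglecting x in the denominator: x = √(2.19 × 10^-6 × 0.16) = 5.92 × 10^-4 M
Check: 0.37% ionized — well under 5%, approximation valid.
pOH = −log(5.92 × 10^-4) = 3.23; pH = 14.00 − 3.23 = 10.77

pH = 10.77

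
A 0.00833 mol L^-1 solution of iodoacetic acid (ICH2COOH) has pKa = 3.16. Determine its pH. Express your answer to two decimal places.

pH = 2.68

ICH2COOH ⇌ ICH2COO- + H+
Ka = 10^(−3.16) = 6.92 × 10^-4
From the ICE table, Ka = x²/(0.00833 − x) = 6.92 × 10^-4.
x is not negligible relative to C₀; solve x² + 0.000692·x − 5.76e-06 = 0.
x = (−Ka + √(Ka² + 4·Ka·C₀))/2 = 2.08 × 10^-3 M
pH = −log[H+] = −log(2.08 × 10^-3) = 2.68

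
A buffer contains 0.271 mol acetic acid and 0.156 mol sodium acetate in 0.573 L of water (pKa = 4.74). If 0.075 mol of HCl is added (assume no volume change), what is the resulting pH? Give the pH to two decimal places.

Added H+ converts CH3COO- to CH3COOH: CH3COOH → 0.346 mol, CH3COO- → 0.081 mol.
Henderson–Hasselbalch with mole ratio 0.081/0.346: pH = 4.74 + (-0.631)

pH = 4.11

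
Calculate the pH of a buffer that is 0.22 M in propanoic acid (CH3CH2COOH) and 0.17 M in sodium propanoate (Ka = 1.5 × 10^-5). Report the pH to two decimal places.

pKa = −log(1.5 × 10^-5) = 4.824
Henderson–Hasselbalch: pH = pKa + log([CH3CH2COO-]/[CH3CH2COOH]) = 4.824 + log(0.17/0.22)
pH = 4.824 + (-0.112) = 4.71

pH = 4.71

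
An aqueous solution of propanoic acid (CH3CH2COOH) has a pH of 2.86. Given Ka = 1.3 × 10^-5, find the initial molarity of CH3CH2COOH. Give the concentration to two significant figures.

[H+] = 10^(-2.86) = 1.38 × 10^-3 M = x
Ka = x²/(C₀ − x) ⇒ C₀ = x + x²/Ka
C₀ = 1.38 × 10^-3 + (1.38 × 10^-3)²/(1.3 × 10^-5) = 1.48 × 10^-1 M

C₀ = 1.5 × 10^-1 M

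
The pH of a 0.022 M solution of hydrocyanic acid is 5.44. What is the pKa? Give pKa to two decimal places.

pKa = 9.22

[H+] = 10^(-5.44) = 3.63 × 10^-6 M
At equilibrium [HA] = 0.022 − 3.63 × 10^-6 = 2.20 × 10^-2 M
Ka = [H+][A-]/[HA] = (3.63 × 10^-6)² / 2.20 × 10^-2 = 5.99 × 10^-10
pKa = -log(5.99 × 10^-10) = 9.22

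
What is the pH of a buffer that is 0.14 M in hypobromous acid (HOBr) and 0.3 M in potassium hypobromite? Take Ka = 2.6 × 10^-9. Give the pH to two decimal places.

pH = 8.92

pKa = −log(2.6 × 10^-9) = 8.585
Using pH = pKa + log([base]/[acid]) with [base]/[acid] = 0.3/0.14:
pH = 8.585 + (+0.331) = 8.92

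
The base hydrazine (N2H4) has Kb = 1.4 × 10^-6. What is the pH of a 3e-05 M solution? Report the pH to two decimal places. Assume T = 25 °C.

N2H4 + H2O ⇌ N2H5+ + OH-
Kb = [OH-]²/(3e-05 − [OH-]) = 1.4 × 10^-6
Here C₀/Kb ≈ 21.4, so the small-[OH-] approximation fails. Use the quadratic:
[OH-] = [−1.4e-06 + √(1.4e-06² + 1.68e-10)]/2 = 5.82 × 10^-6 M
pOH = 5.24, so pH = 14.00 − pOH = 8.76

pH = 8.76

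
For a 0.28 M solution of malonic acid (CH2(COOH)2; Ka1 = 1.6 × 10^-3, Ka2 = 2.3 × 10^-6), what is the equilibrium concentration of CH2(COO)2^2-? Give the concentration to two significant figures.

First ionization gives [H+] ≈ [CH2(COOH)COO-] = 2.04 × 10^-2 M.
Second step: Ka2 = [H+][CH2(COO)2^2-]/[CH2(COOH)COO-] ≈ [CH2(COO)2^2-] (since [H+] ≈ [CH2(COOH)COO-]).
So [CH2(COO)2^2-] ≈ Ka2.

2.3 × 10^-6 M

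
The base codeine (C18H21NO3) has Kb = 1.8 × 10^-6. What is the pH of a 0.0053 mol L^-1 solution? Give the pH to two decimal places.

C18H21NO3 + H2O ⇌ C18H22NO3+ + OH-
From the ICE table, Kb = x²/(0.0053 − x) = 1.8 × 10^-6.
Assume x ≪ 0.0053: x ≈ √(1.8 × 10^-6 × 0.0053) = 9.77 × 10^-5 M
pOH = 4.01, so pH = 14.00 − pOH = 9.99

pH = 9.99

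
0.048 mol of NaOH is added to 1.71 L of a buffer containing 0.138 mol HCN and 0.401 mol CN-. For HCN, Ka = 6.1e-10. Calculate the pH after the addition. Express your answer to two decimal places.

pH = 9.91

OH- converts HCN to CN-: HCN → 0.09 mol, CN- → 0.449 mol.
pKa = −log(6.1 × 10^-10) = 9.215
pH = pKa + log([A⁻]/[HA]) = 9.215 + log(0.449/0.09) = 9.215 +0.698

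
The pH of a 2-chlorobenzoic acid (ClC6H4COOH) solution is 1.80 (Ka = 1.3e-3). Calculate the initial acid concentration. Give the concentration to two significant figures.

[H+] = 10^(-1.80) = 1.58 × 10^-2 M = x
Ka = x²/(C₀ − x) ⇒ C₀ = x + x²/Ka
C₀ = 1.58 × 10^-2 + (1.58 × 10^-2)²/(1.3 × 10^-3) = 2.08 × 10^-1 M

C₀ = 2.1 × 10^-1 M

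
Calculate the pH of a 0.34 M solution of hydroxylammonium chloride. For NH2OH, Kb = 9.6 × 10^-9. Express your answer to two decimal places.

pH = 3.23

NH3OH+ is the conjugate acid of the weak base NH2OH.
Ka = Kw/Kb = 1.0×10^-14 / 9.6 × 10^-9 = 1.04 × 10^-6
Let x = [H+] at equilibrium. Ka = x²/(0.34 − x).
Assume x ≪ 0.34: x ≈ √(1.04 × 10^-6 × 0.34) = 5.95 × 10^-4 M
Check: 0.17% ionized — well under 5%, approximation valid.
pH = −log(5.95 × 10^-4) = 3.23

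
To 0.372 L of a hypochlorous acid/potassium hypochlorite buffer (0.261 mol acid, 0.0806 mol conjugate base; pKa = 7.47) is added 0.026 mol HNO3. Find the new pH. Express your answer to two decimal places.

After neutralization: n(HOCl) = 0.287 mol, n(OCl-) = 0.0546 mol.
Henderson–Hasselbalch with mole ratio 0.0546/0.287: pH = 7.47 + (-0.721)

pH = 6.75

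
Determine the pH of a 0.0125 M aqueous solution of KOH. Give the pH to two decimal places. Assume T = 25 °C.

pH = 12.10

KOH is a strong base; [OH-] = 0.0125 M.
pOH = -log(0.0125) = 1.90
pH = 14.00 - 1.90 = 12.10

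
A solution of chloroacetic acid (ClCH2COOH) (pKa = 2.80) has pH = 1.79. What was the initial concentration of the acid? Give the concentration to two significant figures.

C₀ = 1.8 × 10^-1 M

[H+] = 10^(-1.79) = 1.62 × 10^-2 M = x
Ka = 10^(−2.80) = 1.58 × 10^-3
Ka = x²/(C₀ − x) ⇒ C₀ = x + x²/Ka
C₀ = 1.62 × 10^-2 + (1.62 × 10^-2)²/(1.58 × 10^-3) = 1.82 × 10^-1 M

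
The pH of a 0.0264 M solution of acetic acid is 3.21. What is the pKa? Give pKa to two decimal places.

[H+] = 10^(-3.21) = 6.17 × 10^-4 M
At equilibrium [HA] = 0.0264 − 6.17 × 10^-4 = 2.58 × 10^-2 M
Ka = [H+][A-]/[HA] = (6.17 × 10^-4)² / 2.58 × 10^-2 = 1.48 × 10^-5
pKa = -log(1.48 × 10^-5) = 4.83

pKa = 4.83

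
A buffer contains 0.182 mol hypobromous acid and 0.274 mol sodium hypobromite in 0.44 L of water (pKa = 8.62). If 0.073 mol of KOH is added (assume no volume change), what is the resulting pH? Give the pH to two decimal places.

pH = 9.12

After neutralization: n(HOBr) = 0.109 mol, n(OBr-) = 0.347 mol.
pH = pKa + log([A⁻]/[HA]) = 8.62 + log(0.347/0.109) = 8.62 +0.503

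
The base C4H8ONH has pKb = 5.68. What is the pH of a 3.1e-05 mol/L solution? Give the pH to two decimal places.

C4H8ONH + H2O ⇌ C4H8ONH2+ + OH-
Kb = 10^(−5.68) = 2.09 × 10^-6
Kb = [OH-]²/(3.1e-05 − [OH-]) = 2.09 × 10^-6
The 5% rule fails; solving [OH-]² + Kb·[OH-] − Kb·C₀ = 0 exactly:
[OH-] = [−2.09e-06 + √(2.09e-06² + 2.59e-10)]/2 = 7.07 × 10^-6 M
pOH = 5.15, so pH = 14.00 − pOH = 8.85

pH = 8.85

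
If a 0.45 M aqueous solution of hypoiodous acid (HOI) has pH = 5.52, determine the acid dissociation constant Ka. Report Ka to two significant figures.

[H+] = 10^(-5.52) = 3.02 × 10^-6 M
At equilibrium [HA] = 0.45 − 3.02 × 10^-6 = 4.50 × 10^-1 M
Ka = [H+][A-]/[HA] = (3.02 × 10^-6)² / 4.50 × 10^-1 = 2.0 × 10^-11

Ka = 2.0 × 10^-11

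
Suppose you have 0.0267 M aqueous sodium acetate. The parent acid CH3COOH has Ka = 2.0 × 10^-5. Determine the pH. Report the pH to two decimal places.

CH3COO- is the conjugate base of the weak acid CH3COOH.
Kb = Kw/Ka = 1.0×10^-14 / 2.0 × 10^-5 = 5.00 × 10^-10
Let x = [OH-] at equilibrium. Kb = x²/(0.0267 − x).
Assume x ≪ 0.0267: x ≈ √(5.00 × 10^-10 × 0.0267) = 3.65 × 10^-6 M
pOH = 5.44, so pH = 14.00 − pOH = 8.56

pH = 8.56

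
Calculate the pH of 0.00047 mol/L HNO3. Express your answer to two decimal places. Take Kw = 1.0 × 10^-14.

pH = 3.33

HNO3 is a strong acid and dissociates completely, so [H+] = 0.00047 M.
pH = -log(0.00047) = 3.33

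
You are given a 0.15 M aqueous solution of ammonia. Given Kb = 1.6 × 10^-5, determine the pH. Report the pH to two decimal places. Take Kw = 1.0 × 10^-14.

NH3 + H2O ⇌ NH4+ + OH-
From the ICE table, Kb = [OH-]²/(0.15 − [OH-]) = 1.6 × 10^-5.
Neglecting [OH-] in the denominator: [OH-] = √(1.6 × 10^-5 × 0.15) = 1.55 × 10^-3 M
([OH-]/C₀ = 1% < 5%, so the approximation holds.)
pOH = −log(1.55 × 10^-3) = 2.81; pH = 14.00 − 2.81 = 11.19

pH = 11.19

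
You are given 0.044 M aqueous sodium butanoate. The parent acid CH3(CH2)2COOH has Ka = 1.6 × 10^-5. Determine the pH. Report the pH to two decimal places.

pH = 8.72

CH3(CH2)2COO- is the conjugate base of the weak acid CH3(CH2)2COOH.
Kb = Kw/Ka = 1.0×10^-14 / 1.6 × 10^-5 = 6.25 × 10^-10
From the ICE table, Kb = x²/(0.044 − x) = 6.25 × 10^-10.
Neglecting x in the denominator: x = √(6.25 × 10^-10 × 0.044) = 5.24 × 10^-6 M
Check: 0.012% ionized — well under 5%, approximation valid.
pOH = 5.28, so pH = 14.00 − pOH = 8.72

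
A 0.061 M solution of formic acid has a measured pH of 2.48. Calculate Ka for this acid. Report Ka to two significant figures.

[H+] = 10^(-2.48) = 3.31 × 10^-3 M
At equilibrium [HA] = 0.061 − 3.31 × 10^-3 = 5.77 × 10^-2 M
Ka = [H+][A-]/[HA] = (3.31 × 10^-3)² / 5.77 × 10^-2 = 1.9 × 10^-4

Ka = 1.9 × 10^-4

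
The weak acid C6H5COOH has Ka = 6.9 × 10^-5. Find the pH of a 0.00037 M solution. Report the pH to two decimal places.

pH = 3.89

C6H5COOH ⇌ C6H5COO- + H+
From the ICE table, Ka = x²/(0.00037 − x) = 6.9 × 10^-5.
x is not negligible relative to C₀; solve x² + 6.9e-05·x − 2.55e-08 = 0.
x = [−6.9e-05 + √(6.9e-05² + 1.02e-07)]/2 = 1.29 × 10^-4 M
pH = −log[H+] = −log(1.29 × 10^-4) = 3.89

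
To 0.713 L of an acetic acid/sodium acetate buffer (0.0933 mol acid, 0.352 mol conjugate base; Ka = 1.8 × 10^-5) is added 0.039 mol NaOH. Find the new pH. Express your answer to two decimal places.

pH = 5.60

OH- converts CH3COOH to CH3COO-: CH3COOH → 0.0543 mol, CH3COO- → 0.391 mol.
pKa = −log(1.8 × 10^-5) = 4.745
pH = pKa + log([A⁻]/[HA]) = 4.745 + log(0.391/0.0543) = 4.745 +0.857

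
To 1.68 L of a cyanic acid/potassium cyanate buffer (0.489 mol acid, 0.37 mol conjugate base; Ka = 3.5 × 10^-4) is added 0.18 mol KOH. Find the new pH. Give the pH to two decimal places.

pH = 3.71

After neutralization: n(HOCN) = 0.309 mol, n(OCN-) = 0.55 mol.
pKa = −log(3.5 × 10^-4) = 3.456
pH = pKa + log([A⁻]/[HA]) = 3.456 + log(0.55/0.309) = 3.456 +0.250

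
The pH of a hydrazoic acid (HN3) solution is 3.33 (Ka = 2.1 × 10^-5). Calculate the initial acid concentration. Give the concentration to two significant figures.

C₀ = 1.1 × 10^-2 M

[H+] = 10^(-3.33) = 4.68 × 10^-4 M = x
Ka = x²/(C₀ − x) ⇒ C₀ = x + x²/Ka
C₀ = 4.68 × 10^-4 + (4.68 × 10^-4)²/(2.1 × 10^-5) = 1.09 × 10^-2 M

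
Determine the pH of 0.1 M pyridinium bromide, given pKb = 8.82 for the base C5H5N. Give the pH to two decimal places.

C5H5NH+ is the conjugate acid of the weak base C5H5N.
Kb = 10^(−8.82) = 1.51 × 10^-9
Ka = Kw/Kb = 1.0×10^-14 / 1.51 × 10^-9 = 6.62 × 10^-6
Ka = [H+]²/(0.1 − [H+]) = 6.62 × 10^-6
Neglecting [H+] in the denominator: [H+] = √(6.62 × 10^-6 × 0.1) = 8.14 × 10^-4 M
([H+]/C₀ = 0.81% < 5%, so the approximation holds.)
pH = −log[H+] = −log(8.14 × 10^-4) = 3.09

pH = 3.09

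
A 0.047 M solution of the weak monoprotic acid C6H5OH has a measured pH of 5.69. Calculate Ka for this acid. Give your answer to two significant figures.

Ka = 8.9 × 10^-11

[H+] = 10^(-5.69) = 2.04 × 10^-6 M
At equilibrium [HA] = 0.047 − 2.04 × 10^-6 = 4.70 × 10^-2 M
Ka = [H+][A-]/[HA] = (2.04 × 10^-6)² / 4.70 × 10^-2 = 8.9 × 10^-11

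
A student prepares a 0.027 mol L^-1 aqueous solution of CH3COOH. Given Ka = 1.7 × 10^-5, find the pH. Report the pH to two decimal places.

CH3COOH ⇌ CH3COO- + H+
From the ICE table, Ka = x²/(0.027 − x) = 1.7 × 10^-5.
Neglecting x in the denominator: x = √(1.7 × 10^-5 × 0.027) = 6.77 × 10^-4 M
pH = −log[H+] = −log(6.77 × 10^-4) = 3.17

pH = 3.17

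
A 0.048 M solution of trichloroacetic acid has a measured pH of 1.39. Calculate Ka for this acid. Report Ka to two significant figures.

[H+] = 10^(-1.39) = 4.07 × 10^-2 M
At equilibrium [HA] = 0.048 − 4.07 × 10^-2 = 7.30 × 10^-3 M
Ka = [H+][A-]/[HA] = (4.07 × 10^-2)² / 7.30 × 10^-3 = 2.3 × 10^-1

Ka = 2.3 × 10^-1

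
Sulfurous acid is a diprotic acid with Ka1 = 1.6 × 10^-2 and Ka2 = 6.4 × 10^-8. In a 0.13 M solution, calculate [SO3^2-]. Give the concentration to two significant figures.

6.4 × 10^-8 M

First ionization gives [H+] ≈ [HSO3-] = 3.83 × 10^-2 M.
Second step: Ka2 = [H+][SO3^2-]/[HSO3-] ≈ [SO3^2-] (since [H+] ≈ [HSO3-]).
So [SO3^2-] ≈ Ka2.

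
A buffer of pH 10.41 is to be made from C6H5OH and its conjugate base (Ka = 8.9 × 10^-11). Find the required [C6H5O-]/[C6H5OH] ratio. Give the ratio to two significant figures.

ratio = 2.3

pKa = -log(8.9 × 10^-11) = 10.051
pH = pKa + log(r) ⇒ log(r) = 10.41 − 10.051 = +0.359
r = [C6H5O-]/[C6H5OH] = 10^(+0.359) = 2.29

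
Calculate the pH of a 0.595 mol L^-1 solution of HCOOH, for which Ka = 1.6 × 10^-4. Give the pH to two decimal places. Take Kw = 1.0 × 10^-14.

pH = 2.01

HCOOH ⇌ HCOO- + H+
From the ICE table, Ka = [H+]²/(0.595 − [H+]) = 1.6 × 10^-4.
Assume [H+] ≪ 0.595: [H+] ≈ √(1.6 × 10^-4 × 0.595) = 9.76 × 10^-3 M
Check: 1.6% ionized — well under 5%, approximation valid.
pH = −log(9.76 × 10^-3) = 2.01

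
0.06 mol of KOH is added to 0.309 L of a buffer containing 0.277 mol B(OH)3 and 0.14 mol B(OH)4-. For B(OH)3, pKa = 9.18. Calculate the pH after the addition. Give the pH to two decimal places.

pH = 9.14

OH- converts B(OH)3 to B(OH)4-: B(OH)3 → 0.217 mol, B(OH)4- → 0.2 mol.
pH = pKa + log([A⁻]/[HA]) = 9.18 + log(0.2/0.217) = 9.18 -0.035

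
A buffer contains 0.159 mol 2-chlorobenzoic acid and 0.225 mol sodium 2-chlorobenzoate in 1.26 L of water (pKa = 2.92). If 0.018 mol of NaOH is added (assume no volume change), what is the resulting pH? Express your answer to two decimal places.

pH = 3.16

OH- converts ClC6H4COOH to ClC6H4COO-: ClC6H4COOH → 0.141 mol, ClC6H4COO- → 0.243 mol.
pH = pKa + log(n_ClC6H4COO-/n_ClC6H4COOH) = 2.92 + log(0.243/0.141) = 2.92 + (+0.236)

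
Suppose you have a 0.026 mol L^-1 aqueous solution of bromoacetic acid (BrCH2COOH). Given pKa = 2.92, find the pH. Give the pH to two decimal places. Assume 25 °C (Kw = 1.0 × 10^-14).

pH = 2.30

BrCH2COOH ⇌ BrCH2COO- + H+
Ka = 10^(−2.92) = 1.20 × 10^-3
Let x = [H+] at equilibrium. Ka = x²/(0.026 − x).
Here C₀/Ka ≈ 21.7, so the small-x approximation fails. Use the quadratic:
x = [−0.0012 + √(0.0012² + 0.000125)]/2 = 5.02 × 10^-3 M
pH = −log[H+] = −log(5.02 × 10^-3) = 2.30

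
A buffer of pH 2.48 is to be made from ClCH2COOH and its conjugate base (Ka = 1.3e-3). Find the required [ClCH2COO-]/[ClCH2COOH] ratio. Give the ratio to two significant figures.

ratio = 0.39

pKa = -log(1.3 × 10^-3) = 2.886
pH = pKa + log(r) ⇒ log(r) = 2.48 − 2.886 = -0.406
r = [ClCH2COO-]/[ClCH2COOH] = 10^(-0.406) = 0.393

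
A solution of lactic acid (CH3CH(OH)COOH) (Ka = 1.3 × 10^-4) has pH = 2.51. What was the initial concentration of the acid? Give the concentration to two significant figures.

C₀ = 7.7 × 10^-2 M

[H+] = 10^(-2.51) = 3.09 × 10^-3 M = x
Ka = x²/(C₀ − x) ⇒ C₀ = x + x²/Ka
C₀ = 3.09 × 10^-3 + (3.09 × 10^-3)²/(1.3 × 10^-4) = 7.65 × 10^-2 M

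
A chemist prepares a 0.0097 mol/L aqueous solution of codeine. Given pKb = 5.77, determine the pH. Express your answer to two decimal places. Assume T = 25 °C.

pH = 10.11

C18H21NO3 + H2O ⇌ C18H22NO3+ + OH-
Kb = 10^(−5.77) = 1.70 × 10^-6
From the ICE table, Kb = [OH-]²/(0.0097 − [OH-]) = 1.70 × 10^-6.
Assume [OH-] ≪ 0.0097: [OH-] ≈ √(1.70 × 10^-6 × 0.0097) = 1.28 × 10^-4 M
pOH = −log(1.28 × 10^-4) = 3.89; pH = 14.00 − 3.89 = 10.11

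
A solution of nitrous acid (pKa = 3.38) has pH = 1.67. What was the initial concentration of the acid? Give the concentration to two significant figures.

C₀ = 1.1 M

[H+] = 10^(-1.67) = 2.14 × 10^-2 M = x
Ka = 10^(−3.38) = 4.17 × 10^-4
Ka = x²/(C₀ − x) ⇒ C₀ = x + x²/Ka
C₀ = 2.14 × 10^-2 + (2.14 × 10^-2)²/(4.17 × 10^-4) = 1.12 M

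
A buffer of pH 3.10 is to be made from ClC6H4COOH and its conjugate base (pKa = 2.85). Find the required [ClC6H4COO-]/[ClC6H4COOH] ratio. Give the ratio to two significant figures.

pH = pKa + log(r) ⇒ log(r) = 3.10 − 2.85 = +0.25
r = [ClC6H4COO-]/[ClC6H4COOH] = 10^(+0.25) = 1.78

ratio = 1.8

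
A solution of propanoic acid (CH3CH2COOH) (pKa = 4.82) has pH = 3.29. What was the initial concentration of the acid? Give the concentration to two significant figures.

C₀ = 1.8 × 10^-2 M

[H+] = 10^(-3.29) = 5.13 × 10^-4 M = x
Ka = 10^(−4.82) = 1.51 × 10^-5
Ka = x²/(C₀ − x) ⇒ C₀ = x + x²/Ka
C₀ = 5.13 × 10^-4 + (5.13 × 10^-4)²/(1.51 × 10^-5) = 1.79 × 10^-2 M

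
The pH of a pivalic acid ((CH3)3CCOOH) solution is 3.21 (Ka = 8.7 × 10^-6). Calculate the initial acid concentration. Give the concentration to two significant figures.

C₀ = 4.4 × 10^-2 M

[H+] = 10^(-3.21) = 6.17 × 10^-4 M = x
Ka = x²/(C₀ − x) ⇒ C₀ = x + x²/Ka
C₀ = 6.17 × 10^-4 + (6.17 × 10^-4)²/(8.7 × 10^-6) = 4.44 × 10^-2 M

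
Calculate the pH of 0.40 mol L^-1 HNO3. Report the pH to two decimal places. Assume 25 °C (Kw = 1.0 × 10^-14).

pH = 0.40

HNO3 is a strong acid and dissociates completely, so [H+] = 0.40 M.
pH = -log(0.4) = 0.40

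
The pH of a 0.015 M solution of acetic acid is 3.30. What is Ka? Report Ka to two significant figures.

[H+] = 10^(-3.30) = 5.01 × 10^-4 M
At equilibrium [HA] = 0.015 − 5.01 × 10^-4 = 1.45 × 10^-2 M
Ka = [H+][A-]/[HA] = (5.01 × 10^-4)² / 1.45 × 10^-2 = 1.7 × 10^-5

Ka = 1.7 × 10^-5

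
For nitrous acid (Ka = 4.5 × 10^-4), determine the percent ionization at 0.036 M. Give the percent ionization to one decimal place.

10.6%

HNO2 ⇌ NO2- + H+; let x = [H+] at equilibrium.
Ka = x²/(C₀ − x); solving the quadratic gives x = 3.81 × 10^-3 M.
% ionization = x/C₀ × 100% = 3.81 × 10^-3/0.036 × 100% = 10.6%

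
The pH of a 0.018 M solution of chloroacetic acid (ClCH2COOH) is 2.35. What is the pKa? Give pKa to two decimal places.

pKa = 2.83

[H+] = 10^(-2.35) = 4.47 × 10^-3 M
At equilibrium [HA] = 0.018 − 4.47 × 10^-3 = 1.35 × 10^-2 M
Ka = [H+][A-]/[HA] = (4.47 × 10^-3)² / 1.35 × 10^-2 = 1.48 × 10^-3
pKa = -log(1.48 × 10^-3) = 2.83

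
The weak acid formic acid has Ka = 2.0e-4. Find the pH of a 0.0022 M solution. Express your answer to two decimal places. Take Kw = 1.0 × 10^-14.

HCOOH ⇌ HCOO- + H+
Let x = [H+] at equilibrium. Ka = x²/(0.0022 − x).
The 5% rule fails; solving x² + Ka·x − Ka·C₀ = 0 exactly:
x = (−Ka + √(Ka² + 4·Ka·C₀))/2 = 5.71 × 10^-4 M
pH = −log(5.71 × 10^-4) = 3.24

pH = 3.24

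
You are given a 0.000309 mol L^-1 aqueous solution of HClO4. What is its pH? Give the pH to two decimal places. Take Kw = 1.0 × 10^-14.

pH = 3.51

HClO4 is a strong acid and dissociates completely, so [H+] = 0.000309 M.
pH = -log(0.000309) = 3.51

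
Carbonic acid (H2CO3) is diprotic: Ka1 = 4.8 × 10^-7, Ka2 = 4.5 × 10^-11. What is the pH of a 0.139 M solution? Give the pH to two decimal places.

Since Ka1 ≫ Ka2, the first ionization dominates [H+].
Ka1 = x²/(0.139 − x) = 4.8 × 10^-7
x ≈ √(4.8 × 10^-7 × 0.139) = 2.58 × 10^-4 M
pH = −log(2.58 × 10^-4) = 3.59

pH = 3.59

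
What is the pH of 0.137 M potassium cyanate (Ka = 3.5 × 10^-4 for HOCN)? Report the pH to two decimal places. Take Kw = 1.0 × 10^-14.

OCN- is the conjugate base of the weak acid HOCN.
Kb = Kw/Ka = 1.0×10^-14 / 3.5 × 10^-4 = 2.86 × 10^-11
From the ICE table, Kb = [OH-]²/(0.137 − [OH-]) = 2.86 × 10^-11.
Assume [OH-] ≪ 0.137: [OH-] ≈ √(2.86 × 10^-11 × 0.137) = 1.98 × 10^-6 M
Check: 0.0014% ionized — well under 5%, approximation valid.
pOH = −log(1.98 × 10^-6) = 5.70; pH = 14.00 − 5.70 = 8.30

pH = 8.30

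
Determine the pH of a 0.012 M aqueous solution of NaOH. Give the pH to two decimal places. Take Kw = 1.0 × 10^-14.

pH = 12.08

NaOH is a strong base; [OH-] = 0.012 M.
pOH = -log(0.012) = 1.92
pH = 14.00 - 1.92 = 12.08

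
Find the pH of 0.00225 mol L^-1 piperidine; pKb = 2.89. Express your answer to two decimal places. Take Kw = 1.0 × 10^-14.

C5H10NH + H2O ⇌ C5H10NH2+ + OH-
Kb = 10^(−2.89) = 1.29 × 10^-3
From the ICE table, Kb = x²/(0.00225 − x) = 1.29 × 10^-3.
Here C₀/Kb ≈ 1.74, so the small-x approximation fails. Use the quadratic:
x = (−Kb + √(Kb² + 4·Kb·C₀))/2 = 1.18 × 10^-3 M
pOH = 2.93, so pH = 14.00 − pOH = 11.07

pH = 11.07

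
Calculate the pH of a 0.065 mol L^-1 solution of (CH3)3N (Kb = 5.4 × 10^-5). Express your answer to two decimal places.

pH = 11.27

(CH3)3N + H2O ⇌ (CH3)3NH+ + OH-
Let x = [OH-] at equilibrium. Kb = x²/(0.065 − x).
Assume x ≪ 0.065: x ≈ √(5.4 × 10^-5 × 0.065) = 1.87 × 10^-3 M
pOH = 2.73, so pH = 14.00 − pOH = 11.27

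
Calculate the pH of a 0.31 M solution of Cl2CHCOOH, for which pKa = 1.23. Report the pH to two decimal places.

Cl2CHCOOH ⇌ Cl2CHCOO- + H+
Ka = 10^(−1.23) = 5.89 × 10^-2
Let x = [H+] at equilibrium. Ka = x²/(0.31 − x).
Here C₀/Ka ≈ 5.26, so the small-x approximation fails. Use the quadratic:
x = (−Ka + √(Ka² + 4·Ka·C₀))/2 = 1.09 × 10^-1 M
pH = −log(1.09 × 10^-1) = 0.96

pH = 0.96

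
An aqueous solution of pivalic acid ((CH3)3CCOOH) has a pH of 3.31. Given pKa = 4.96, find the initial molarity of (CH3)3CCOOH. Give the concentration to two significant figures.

[H+] = 10^(-3.31) = 4.90 × 10^-4 M = x
Ka = 10^(−4.96) = 1.10 × 10^-5
Ka = x²/(C₀ − x) ⇒ C₀ = x + x²/Ka
C₀ = 4.90 × 10^-4 + (4.90 × 10^-4)²/(1.10 × 10^-5) = 2.23 × 10^-2 M

C₀ = 2.2 × 10^-2 M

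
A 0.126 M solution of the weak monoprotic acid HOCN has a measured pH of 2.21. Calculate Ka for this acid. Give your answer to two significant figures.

Ka = 3.2 × 10^-4

[H+] = 10^(-2.21) = 6.17 × 10^-3 M
At equilibrium [HA] = 0.126 − 6.17 × 10^-3 = 1.20 × 10^-1 M
Ka = [H+][A-]/[HA] = (6.17 × 10^-3)² / 1.20 × 10^-1 = 3.2 × 10^-4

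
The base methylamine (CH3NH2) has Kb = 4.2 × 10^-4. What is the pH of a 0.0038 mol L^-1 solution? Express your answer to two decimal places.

CH3NH2 + H2O ⇌ CH3NH3+ + OH-
Let x = [OH-] at equilibrium. Kb = x²/(0.0038 − x).
Here C₀/Kb ≈ 9.05, so the small-x approximation fails. Use the quadratic:
x = (−Kb + √(Kb² + 4·Kb·C₀))/2 = 1.07 × 10^-3 M
pOH = 2.97, so pH = 14.00 − pOH = 11.03

pH = 11.03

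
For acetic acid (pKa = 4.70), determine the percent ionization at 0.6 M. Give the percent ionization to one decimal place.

CH3COOH ⇌ CH3COO- + H+; let x = [H+] at equilibrium.
Ka = 10^(−4.70) = 2.00 × 10^-5
x ≈ √(Ka·C₀) = √(2.00 × 10^-5 × 0.6) = 3.46 × 10^-3 M
Fraction ionized = 3.46 × 10^-3 / 0.6 = 0.0058 → 0.6%

0.6%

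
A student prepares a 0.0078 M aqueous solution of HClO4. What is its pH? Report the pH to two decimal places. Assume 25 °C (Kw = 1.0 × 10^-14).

HClO4 is a strong acid and dissociates completely, so [H+] = 0.0078 M.
pH = -log(0.0078) = 2.11

pH = 2.11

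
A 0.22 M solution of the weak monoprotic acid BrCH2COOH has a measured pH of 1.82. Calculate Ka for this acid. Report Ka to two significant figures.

Ka = 1.1 × 10^-3

[H+] = 10^(-1.82) = 1.51 × 10^-2 M
At equilibrium [HA] = 0.22 − 1.51 × 10^-2 = 2.05 × 10^-1 M
Ka = [H+][A-]/[HA] = (1.51 × 10^-2)² / 2.05 × 10^-1 = 1.1 × 10^-3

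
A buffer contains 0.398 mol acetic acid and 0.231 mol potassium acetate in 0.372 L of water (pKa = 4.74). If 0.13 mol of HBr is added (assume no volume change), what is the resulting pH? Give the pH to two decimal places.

pH = 4.02

Added H+ converts CH3COO- to CH3COOH: CH3COOH → 0.528 mol, CH3COO- → 0.101 mol.
pH = pKa + log([A⁻]/[HA]) = 4.74 + log(0.101/0.528) = 4.74 -0.718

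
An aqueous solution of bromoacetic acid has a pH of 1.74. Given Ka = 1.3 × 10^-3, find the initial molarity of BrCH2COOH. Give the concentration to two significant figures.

C₀ = 2.7 × 10^-1 M

[H+] = 10^(-1.74) = 1.82 × 10^-2 M = x
Ka = x²/(C₀ − x) ⇒ C₀ = x + x²/Ka
C₀ = 1.82 × 10^-2 + (1.82 × 10^-2)²/(1.3 × 10^-3) = 2.73 × 10^-1 M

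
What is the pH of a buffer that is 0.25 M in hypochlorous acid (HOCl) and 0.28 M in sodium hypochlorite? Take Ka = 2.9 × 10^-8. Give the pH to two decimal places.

pH = 7.59

pKa = −log(2.9 × 10^-8) = 7.538
pH = pKa + log([A⁻]/[HA]) = 7.538 + log(0.28/0.25)
pH = 7.538 + (+0.049) = 7.59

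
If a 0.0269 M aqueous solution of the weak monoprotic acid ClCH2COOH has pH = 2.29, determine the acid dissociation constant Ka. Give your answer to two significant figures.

[H+] = 10^(-2.29) = 5.13 × 10^-3 M
At equilibrium [HA] = 0.0269 − 5.13 × 10^-3 = 2.18 × 10^-2 M
Ka = [H+][A-]/[HA] = (5.13 × 10^-3)² / 2.18 × 10^-2 = 1.2 × 10^-3

Ka = 1.2 × 10^-3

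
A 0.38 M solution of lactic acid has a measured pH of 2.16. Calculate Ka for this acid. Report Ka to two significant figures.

Ka = 1.3 × 10^-4

[H+] = 10^(-2.16) = 6.92 × 10^-3 M
At equilibrium [HA] = 0.38 − 6.92 × 10^-3 = 3.73 × 10^-1 M
Ka = [H+][A-]/[HA] = (6.92 × 10^-3)² / 3.73 × 10^-1 = 1.3 × 10^-4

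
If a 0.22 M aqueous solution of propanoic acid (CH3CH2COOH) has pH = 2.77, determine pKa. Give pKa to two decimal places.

pKa = 4.88

[H+] = 10^(-2.77) = 1.70 × 10^-3 M
At equilibrium [HA] = 0.22 − 1.70 × 10^-3 = 2.18 × 10^-1 M
Ka = [H+][A-]/[HA] = (1.70 × 10^-3)² / 2.18 × 10^-1 = 1.33 × 10^-5
pKa = -log(1.33 × 10^-5) = 4.88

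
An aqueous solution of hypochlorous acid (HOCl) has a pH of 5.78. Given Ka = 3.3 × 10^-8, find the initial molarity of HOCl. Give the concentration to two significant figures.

C₀ = 8.5 × 10^-5 M

[H+] = 10^(-5.78) = 1.66 × 10^-6 M = x
Ka = x²/(C₀ − x) ⇒ C₀ = x + x²/Ka
C₀ = 1.66 × 10^-6 + (1.66 × 10^-6)²/(3.3 × 10^-8) = 8.52 × 10^-5 M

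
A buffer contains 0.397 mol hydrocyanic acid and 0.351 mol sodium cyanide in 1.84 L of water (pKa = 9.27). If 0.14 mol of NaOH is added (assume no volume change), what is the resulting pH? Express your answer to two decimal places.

pH = 9.55

After neutralization: n(HCN) = 0.257 mol, n(CN-) = 0.491 mol.
Henderson–Hasselbalch with mole ratio 0.491/0.257: pH = 9.27 + (+0.281)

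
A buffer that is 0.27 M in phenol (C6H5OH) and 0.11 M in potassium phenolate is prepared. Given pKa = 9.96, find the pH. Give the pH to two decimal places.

Henderson–Hasselbalch: pH = pKa + log([C6H5O-]/[C6H5OH]) = 9.96 + log(0.11/0.27)
pH = 9.96 + (-0.390) = 9.57

pH = 9.57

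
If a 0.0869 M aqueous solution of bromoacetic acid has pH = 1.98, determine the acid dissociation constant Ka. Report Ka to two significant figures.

[H+] = 10^(-1.98) = 1.05 × 10^-2 M
At equilibrium [HA] = 0.0869 − 1.05 × 10^-2 = 7.64 × 10^-2 M
Ka = [H+][A-]/[HA] = (1.05 × 10^-2)² / 7.64 × 10^-2 = 1.4 × 10^-3

Ka = 1.4 × 10^-3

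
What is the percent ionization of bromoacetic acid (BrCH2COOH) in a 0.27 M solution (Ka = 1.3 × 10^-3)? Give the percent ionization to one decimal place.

6.7%

BrCH2COOH ⇌ BrCH2COO- + H+; let x = [H+] at equilibrium.
Ka = x²/(C₀ − x); solving the quadratic gives x = 1.81 × 10^-2 M.
Fraction ionized = 1.81 × 10^-2 / 0.27 = 0.0670 → 6.7%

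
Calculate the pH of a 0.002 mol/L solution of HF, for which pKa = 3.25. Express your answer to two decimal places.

pH = 3.09

HF ⇌ F- + H+
Ka = 10^(−3.25) = 5.62 × 10^-4
From the ICE table, Ka = [H+]²/(0.002 − [H+]) = 5.62 × 10^-4.
[H+] is not negligible relative to C₀; solve [H+]² + 0.000562·[H+] − 1.12e-06 = 0.
[H+] = [−0.000562 + √(0.000562² + 4.5e-06)]/2 = 8.16 × 10^-4 M
pH = −log(8.16 × 10^-4) = 3.09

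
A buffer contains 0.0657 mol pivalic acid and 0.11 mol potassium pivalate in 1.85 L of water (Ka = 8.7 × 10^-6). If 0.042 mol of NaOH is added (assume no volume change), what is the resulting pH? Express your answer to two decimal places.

After neutralization: n((CH3)3CCOOH) = 0.0237 mol, n((CH3)3CCOO-) = 0.152 mol.
pKa = −log(8.7 × 10^-6) = 5.060
Henderson–Hasselbalch with mole ratio 0.152/0.0237: pH = 5.060 + (+0.807)

pH = 5.87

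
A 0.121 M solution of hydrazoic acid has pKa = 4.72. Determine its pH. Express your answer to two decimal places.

pH = 2.82

HN3 ⇌ N3- + H+
Ka = 10^(−4.72) = 1.91 × 10^-5
Ka = [H+]²/(0.121 − [H+]) = 1.91 × 10^-5
Neglecting [H+] in the denominator: [H+] = √(1.91 × 10^-5 × 0.121) = 1.52 × 10^-3 M
([H+]/C₀ = 1.3% < 5%, so the approximation holds.)
pH = −log(1.52 × 10^-3) = 2.82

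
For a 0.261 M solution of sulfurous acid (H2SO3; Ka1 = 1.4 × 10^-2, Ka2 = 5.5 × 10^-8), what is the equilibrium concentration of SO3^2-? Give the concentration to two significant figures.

5.5 × 10^-8 M

First ionization gives [H+] ≈ [HSO3-] = 5.39 × 10^-2 M.
Second step: Ka2 = [H+][SO3^2-]/[HSO3-] ≈ [SO3^2-] (since [H+] ≈ [HSO3-]).
So [SO3^2-] ≈ Ka2.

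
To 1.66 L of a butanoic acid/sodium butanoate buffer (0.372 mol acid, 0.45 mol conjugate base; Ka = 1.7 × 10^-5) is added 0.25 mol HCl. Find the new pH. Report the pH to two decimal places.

pH = 4.28

Added H+ converts CH3(CH2)2COO- to CH3(CH2)2COOH: CH3(CH2)2COOH → 0.622 mol, CH3(CH2)2COO- → 0.2 mol.
pKa = −log(1.7 × 10^-5) = 4.770
pH = pKa + log(n_CH3(CH2)2COO-/n_CH3(CH2)2COOH) = 4.770 + log(0.2/0.622) = 4.770 + (-0.493)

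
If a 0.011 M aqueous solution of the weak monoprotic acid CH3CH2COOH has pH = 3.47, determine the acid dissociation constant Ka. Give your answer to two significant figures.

[H+] = 10^(-3.47) = 3.39 × 10^-4 M
At equilibrium [HA] = 0.011 − 3.39 × 10^-4 = 1.07 × 10^-2 M
Ka = [H+][A-]/[HA] = (3.39 × 10^-4)² / 1.07 × 10^-2 = 1.1 × 10^-5

Ka = 1.1 × 10^-5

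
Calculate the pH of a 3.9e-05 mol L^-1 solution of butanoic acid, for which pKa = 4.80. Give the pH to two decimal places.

CH3(CH2)2COOH ⇌ CH3(CH2)2COO- + H+
Ka = 10^(−4.80) = 1.58 × 10^-5
From the ICE table, Ka = x²/(3.9e-05 − x) = 1.58 × 10^-5.
x is not negligible relative to C₀; solve x² + 1.58e-05·x − 6.16e-10 = 0.
x = (−Ka + √(Ka² + 4·Ka·C₀))/2 = 1.82 × 10^-5 M
pH = −log[H+] = −log(1.82 × 10^-5) = 4.74

pH = 4.74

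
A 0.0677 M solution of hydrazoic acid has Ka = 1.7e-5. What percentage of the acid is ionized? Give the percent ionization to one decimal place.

1.6%

HN3 ⇌ N3- + H+; let x = [H+] at equilibrium.
x ≈ √(Ka·C₀) = √(1.7 × 10^-5 × 0.0677) = 1.07 × 10^-3 M
Fraction ionized = 1.07 × 10^-3 / 0.0677 = 0.0158 → 1.6%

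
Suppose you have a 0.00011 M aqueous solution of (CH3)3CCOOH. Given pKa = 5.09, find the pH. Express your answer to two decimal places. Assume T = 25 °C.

(CH3)3CCOOH ⇌ (CH3)3CCOO- + H+
Ka = 10^(−5.09) = 8.13 × 10^-6
Ka = [H+]²/(0.00011 − [H+]) = 8.13 × 10^-6
Here C₀/Ka ≈ 13.5, so the small-[H+] approximation fails. Use the quadratic:
[H+] = [−8.13e-06 + √(8.13e-06² + 3.58e-09)]/2 = 2.61 × 10^-5 M
pH = −log[H+] = −log(2.61 × 10^-5) = 4.58

pH = 4.58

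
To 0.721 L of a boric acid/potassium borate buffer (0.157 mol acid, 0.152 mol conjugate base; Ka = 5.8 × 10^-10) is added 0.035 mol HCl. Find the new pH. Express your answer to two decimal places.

Added H+ converts B(OH)4- to B(OH)3: B(OH)3 → 0.192 mol, B(OH)4- → 0.117 mol.
pKa = −log(5.8 × 10^-10) = 9.237
pH = pKa + log([A⁻]/[HA]) = 9.237 + log(0.117/0.192) = 9.237 -0.215

pH = 9.02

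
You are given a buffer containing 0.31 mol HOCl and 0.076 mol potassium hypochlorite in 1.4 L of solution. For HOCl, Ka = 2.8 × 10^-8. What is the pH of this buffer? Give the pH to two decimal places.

pKa = −log(2.8 × 10^-8) = 7.553
pH = pKa + log([A⁻]/[HA]) = 7.553 + log(0.076/0.31)
pH = 7.553 + (-0.611) = 6.94

pH = 6.94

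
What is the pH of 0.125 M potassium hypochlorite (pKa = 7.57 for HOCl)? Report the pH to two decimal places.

pH = 10.33

OCl- is the conjugate base of the weak acid HOCl.
Ka = 10^(−7.57) = 2.69 × 10^-8
Kb = Kw/Ka = 1.0×10^-14 / 2.69 × 10^-8 = 3.72 × 10^-7
From the ICE table, Kb = [OH-]²/(0.125 − [OH-]) = 3.72 × 10^-7.
Assume [OH-] ≪ 0.125: [OH-] ≈ √(3.72 × 10^-7 × 0.125) = 2.16 × 10^-4 M
([OH-]/C₀ = 0.17% < 5%, so the approximation holds.)
pOH = 3.67, so pH = 14.00 − pOH = 10.33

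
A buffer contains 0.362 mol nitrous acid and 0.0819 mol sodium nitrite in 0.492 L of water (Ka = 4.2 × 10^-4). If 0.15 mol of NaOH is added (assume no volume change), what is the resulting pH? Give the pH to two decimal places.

pH = 3.42

OH- converts HNO2 to NO2-: HNO2 → 0.212 mol, NO2- → 0.232 mol.
pKa = −log(4.2 × 10^-4) = 3.377
pH = pKa + log([A⁻]/[HA]) = 3.377 + log(0.232/0.212) = 3.377 +0.039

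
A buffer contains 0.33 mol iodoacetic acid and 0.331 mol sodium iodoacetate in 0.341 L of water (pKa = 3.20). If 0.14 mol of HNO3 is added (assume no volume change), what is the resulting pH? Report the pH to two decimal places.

pH = 2.81

After neutralization: n(ICH2COOH) = 0.47 mol, n(ICH2COO-) = 0.191 mol.
pH = pKa + log(n_ICH2COO-/n_ICH2COOH) = 3.20 + log(0.191/0.47) = 3.20 + (-0.391)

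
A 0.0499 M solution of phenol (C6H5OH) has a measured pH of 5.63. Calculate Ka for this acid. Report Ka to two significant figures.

[H+] = 10^(-5.63) = 2.34 × 10^-6 M
At equilibrium [HA] = 0.0499 − 2.34 × 10^-6 = 4.99 × 10^-2 M
Ka = [H+][A-]/[HA] = (2.34 × 10^-6)² / 4.99 × 10^-2 = 1.1 × 10^-10

Ka = 1.1 × 10^-10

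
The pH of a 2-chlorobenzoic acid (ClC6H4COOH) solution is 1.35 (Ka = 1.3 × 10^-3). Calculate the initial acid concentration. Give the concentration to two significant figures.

[H+] = 10^(-1.35) = 4.47 × 10^-2 M = x
Ka = x²/(C₀ − x) ⇒ C₀ = x + x²/Ka
C₀ = 4.47 × 10^-2 + (4.47 × 10^-2)²/(1.3 × 10^-3) = 1.58 M

C₀ = 1.6 M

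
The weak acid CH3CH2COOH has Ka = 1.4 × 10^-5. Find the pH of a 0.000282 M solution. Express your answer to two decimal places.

pH = 4.25

CH3CH2COOH ⇌ CH3CH2COO- + H+
Let x = [H+] at equilibrium. Ka = x²/(0.000282 − x).
The 5% rule fails; solving x² + Ka·x − Ka·C₀ = 0 exactly:
x = (−Ka + √(Ka² + 4·Ka·C₀))/2 = 5.62 × 10^-5 M
pH = −log(5.62 × 10^-5) = 4.25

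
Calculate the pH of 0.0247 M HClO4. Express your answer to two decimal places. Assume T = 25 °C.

pH = 1.61

HClO4 is a strong acid and dissociates completely, so [H+] = 0.0247 M.
pH = -log(0.0247) = 1.61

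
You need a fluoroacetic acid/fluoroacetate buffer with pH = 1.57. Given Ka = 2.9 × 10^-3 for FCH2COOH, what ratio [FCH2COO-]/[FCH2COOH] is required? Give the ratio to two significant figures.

ratio = 0.11

pKa = -log(2.9 × 10^-3) = 2.538
pH = pKa + log(r) ⇒ log(r) = 1.57 − 2.538 = -0.968
r = [FCH2COO-]/[FCH2COOH] = 10^(-0.968) = 0.108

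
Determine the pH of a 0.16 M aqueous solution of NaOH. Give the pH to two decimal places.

NaOH is a strong base; [OH-] = 0.16 M.
pOH = -log(0.16) = 0.80
pH = 14.00 - 0.80 = 13.20

pH = 13.20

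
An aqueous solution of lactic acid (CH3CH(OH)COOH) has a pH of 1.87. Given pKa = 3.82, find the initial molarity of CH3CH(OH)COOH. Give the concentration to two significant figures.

[H+] = 10^(-1.87) = 1.35 × 10^-2 M = x
Ka = 10^(−3.82) = 1.51 × 10^-4
Ka = x²/(C₀ − x) ⇒ C₀ = x + x²/Ka
C₀ = 1.35 × 10^-2 + (1.35 × 10^-2)²/(1.51 × 10^-4) = 1.22 M

C₀ = 1.2 M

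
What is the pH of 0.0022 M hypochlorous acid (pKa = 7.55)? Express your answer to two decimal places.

pH = 5.10

HOCl ⇌ OCl- + H+
Ka = 10^(−7.55) = 2.82 × 10^-8
From the ICE table, Ka = x²/(0.0022 − x) = 2.82 × 10^-8.
Assume x ≪ 0.0022: x ≈ √(2.82 × 10^-8 × 0.0022) = 7.88 × 10^-6 M
pH = −log(7.88 × 10^-6) = 5.10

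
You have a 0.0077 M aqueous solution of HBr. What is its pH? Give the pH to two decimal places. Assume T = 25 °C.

HBr is a strong acid and dissociates completely, so [H+] = 0.0077 M.
pH = -log(0.0077) = 2.11

pH = 2.11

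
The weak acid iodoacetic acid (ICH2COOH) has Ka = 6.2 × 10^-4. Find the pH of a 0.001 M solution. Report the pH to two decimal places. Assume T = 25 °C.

pH = 3.27

ICH2COOH ⇌ ICH2COO- + H+
From the ICE table, Ka = [H+]²/(0.001 − [H+]) = 6.2 × 10^-4.
Here C₀/Ka ≈ 1.61, so the small-[H+] approximation fails. Use the quadratic:
[H+] = [−0.00062 + √(0.00062² + 2.48e-06)]/2 = 5.36 × 10^-4 M
pH = −log[H+] = −log(5.36 × 10^-4) = 3.27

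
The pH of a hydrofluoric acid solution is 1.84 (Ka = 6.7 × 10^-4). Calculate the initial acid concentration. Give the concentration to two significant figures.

[H+] = 10^(-1.84) = 1.45 × 10^-2 M = x
Ka = x²/(C₀ − x) ⇒ C₀ = x + x²/Ka
C₀ = 1.45 × 10^-2 + (1.45 × 10^-2)²/(6.7 × 10^-4) = 3.28 × 10^-1 M

C₀ = 3.3 × 10^-1 M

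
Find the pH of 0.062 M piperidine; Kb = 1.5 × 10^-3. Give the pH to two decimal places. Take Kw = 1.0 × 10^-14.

pH = 11.95

C5H10NH + H2O ⇌ C5H10NH2+ + OH-
Kb = [OH-]²/(0.062 − [OH-]) = 1.5 × 10^-3
[OH-] is not negligible relative to C₀; solve [OH-]² + 0.0015·[OH-] − 9.3e-05 = 0.
[OH-] = (−Kb + √(Kb² + 4·Kb·C₀))/2 = 8.92 × 10^-3 M
pOH = 2.05, so pH = 14.00 − pOH = 11.95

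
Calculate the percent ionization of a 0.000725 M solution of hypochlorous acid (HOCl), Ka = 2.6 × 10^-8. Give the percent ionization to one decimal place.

HOCl ⇌ OCl- + H+; let x = [H+] at equilibrium.
x ≈ √(Ka·C₀) = √(2.6 × 10^-8 × 0.000725) = 4.34 × 10^-6 M
% ionization = x/C₀ × 100% = 4.34 × 10^-6/0.000725 × 100% = 0.6%

0.6%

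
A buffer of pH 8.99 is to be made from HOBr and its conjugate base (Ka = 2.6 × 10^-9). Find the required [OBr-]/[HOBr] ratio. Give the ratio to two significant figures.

ratio = 2.5

pKa = -log(2.6 × 10^-9) = 8.585
pH = pKa + log(r) ⇒ log(r) = 8.99 − 8.585 = +0.405
r = [OBr-]/[HOBr] = 10^(+0.405) = 2.54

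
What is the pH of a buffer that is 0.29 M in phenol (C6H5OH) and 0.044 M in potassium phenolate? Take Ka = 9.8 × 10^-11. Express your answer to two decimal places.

pKa = −log(9.8 × 10^-11) = 10.009
pH = pKa + log([A⁻]/[HA]) = 10.009 + log(0.044/0.29)
pH = 10.009 + (-0.819) = 9.19

pH = 9.19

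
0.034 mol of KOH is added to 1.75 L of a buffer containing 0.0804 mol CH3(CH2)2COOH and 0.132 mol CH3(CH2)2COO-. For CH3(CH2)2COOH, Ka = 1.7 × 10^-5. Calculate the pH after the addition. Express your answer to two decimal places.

pH = 5.32

OH- converts CH3(CH2)2COOH to CH3(CH2)2COO-: CH3(CH2)2COOH → 0.0464 mol, CH3(CH2)2COO- → 0.166 mol.
pKa = −log(1.7 × 10^-5) = 4.770
Henderson–Hasselbalch with mole ratio 0.166/0.0464: pH = 4.770 + (+0.554)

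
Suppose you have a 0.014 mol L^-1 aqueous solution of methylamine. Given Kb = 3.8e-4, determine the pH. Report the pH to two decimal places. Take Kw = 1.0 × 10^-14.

pH = 11.33

CH3NH2 + H2O ⇌ CH3NH3+ + OH-
From the ICE table, Kb = [OH-]²/(0.014 − [OH-]) = 3.8 × 10^-4.
The 5% rule fails; solving [OH-]² + Kb·[OH-] − Kb·C₀ = 0 exactly:
[OH-] = (−Kb + √(Kb² + 4·Kb·C₀))/2 = 2.12 × 10^-3 M
pOH = −log(2.12 × 10^-3) = 2.67; pH = 14.00 − 2.67 = 11.33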